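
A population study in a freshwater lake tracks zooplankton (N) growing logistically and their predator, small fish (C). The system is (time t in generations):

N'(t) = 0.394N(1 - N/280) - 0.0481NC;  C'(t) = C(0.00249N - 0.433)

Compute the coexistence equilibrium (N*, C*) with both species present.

N* ≈ 174, C* ≈ 3.1

From dC/dt = 0 with C > 0: 0.00249N* = 0.433, so N* = 174.
Substitute into dN/dt = 0: 0.394(1 - 174/280) = 0.0481C*.
The bracket is 0.379, giving C* = 0.149/0.0481 = 3.1.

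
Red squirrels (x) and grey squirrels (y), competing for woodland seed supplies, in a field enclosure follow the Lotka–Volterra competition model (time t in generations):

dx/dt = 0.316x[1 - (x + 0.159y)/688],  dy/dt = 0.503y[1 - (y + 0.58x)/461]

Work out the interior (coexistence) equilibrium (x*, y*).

Setting both brackets to zero gives the nullclines x + 0.159y = 688 and 0.58x + y = 461.
Substituting y = 461 - 0.58x into the first: x(1 - 0.159·0.58) = 688 - 0.159·461.
So x* = 615/0.908 = 677, and then y* = 461 - 0.58·677 = 68.3.

x* ≈ 677, y* ≈ 68.3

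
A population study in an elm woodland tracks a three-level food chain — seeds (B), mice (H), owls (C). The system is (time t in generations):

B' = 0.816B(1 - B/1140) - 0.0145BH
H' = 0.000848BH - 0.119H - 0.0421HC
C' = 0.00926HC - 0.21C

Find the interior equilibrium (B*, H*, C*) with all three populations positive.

From dC/dt = 0: 0.00926H* = 0.21, so H* = 22.7.
From dB/dt = 0: 0.816(1 - B*/1140) = 0.0145·22.7, giving B* = 1140·(1 - 0.403) = 681.
From dH/dt = 0: 0.000848·681 - 0.119 = 0.0421C*, so C* = 0.458/0.0421 = 10.9.

B* ≈ 681, H* ≈ 22.7, C* ≈ 10.9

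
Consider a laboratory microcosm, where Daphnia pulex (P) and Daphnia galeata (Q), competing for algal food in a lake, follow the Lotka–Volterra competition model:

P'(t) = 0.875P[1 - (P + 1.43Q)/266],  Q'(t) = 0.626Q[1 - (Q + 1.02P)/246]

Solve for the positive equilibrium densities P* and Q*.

P* ≈ 187, Q* ≈ 55.2

Setting both brackets to zero gives the nullclines P + 1.43Q = 266 and 1.02P + Q = 246.
Substituting Q = 246 - 1.02P into the first: P(1 - 1.43·1.02) = 266 - 1.43·246.
So P* = -85.8/-0.459 = 187, and then Q* = 246 - 1.02·187 = 55.2.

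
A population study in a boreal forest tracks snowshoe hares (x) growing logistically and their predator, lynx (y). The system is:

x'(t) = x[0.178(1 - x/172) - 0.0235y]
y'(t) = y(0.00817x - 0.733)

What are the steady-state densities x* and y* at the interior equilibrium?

x* ≈ 89.7, y* ≈ 3.62

From dy/dt = 0 with y > 0: 0.00817x* = 0.733, so x* = 89.7.
Substitute into dx/dt = 0: 0.178(1 - 89.7/172) = 0.0235y*.
The bracket is 0.478, giving y* = 0.0852/0.0235 = 3.62.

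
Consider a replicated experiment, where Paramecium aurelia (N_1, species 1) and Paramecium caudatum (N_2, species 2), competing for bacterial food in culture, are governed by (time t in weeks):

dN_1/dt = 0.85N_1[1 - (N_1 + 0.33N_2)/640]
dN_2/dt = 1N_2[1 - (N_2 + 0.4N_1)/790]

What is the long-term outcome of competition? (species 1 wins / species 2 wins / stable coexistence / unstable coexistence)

stable coexistence

Compare the nullcline intercepts: K1/α12 = 640/0.33 = 1940 > K2 = 790; K2/α21 = 790/0.4 = 1980 > K1 = 640.
Since both inequalities hold, each species can invade when rare, so the interior equilibrium is stable.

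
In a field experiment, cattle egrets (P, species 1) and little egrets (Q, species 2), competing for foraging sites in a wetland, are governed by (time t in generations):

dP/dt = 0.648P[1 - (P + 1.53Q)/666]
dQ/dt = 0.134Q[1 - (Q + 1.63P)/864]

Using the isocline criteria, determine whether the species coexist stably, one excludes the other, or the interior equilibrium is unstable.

unstable coexistence (outcome depends on initial conditions)

Compare the nullcline intercepts: K1/α12 = 666/1.53 = 435 < K2 = 864; K2/α21 = 864/1.63 = 530 < K1 = 666.
Since both are reversed, neither can invade when rare; the interior point is a saddle.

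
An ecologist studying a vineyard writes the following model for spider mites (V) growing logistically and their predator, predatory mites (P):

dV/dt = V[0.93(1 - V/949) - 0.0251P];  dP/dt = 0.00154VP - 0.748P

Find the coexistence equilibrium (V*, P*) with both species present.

V* ≈ 486, P* ≈ 18.1

From dP/dt = 0 with P > 0: 0.00154V* = 0.748, so V* = 486.
Substitute into dV/dt = 0: 0.93(1 - 486/949) = 0.0251P*.
The bracket is 0.488, giving P* = 0.454/0.0251 = 18.1.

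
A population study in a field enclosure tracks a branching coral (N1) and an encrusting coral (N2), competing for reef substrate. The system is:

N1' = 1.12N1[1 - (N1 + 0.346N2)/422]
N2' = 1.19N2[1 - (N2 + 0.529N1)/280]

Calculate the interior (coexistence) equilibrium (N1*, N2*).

N1* ≈ 398, N2* ≈ 69.5

Setting both brackets to zero gives the nullclines N1 + 0.346N2 = 422 and 0.529N1 + N2 = 280.
Substituting N2 = 280 - 0.529N1 into the first: N1(1 - 0.346·0.529) = 422 - 0.346·280.
So N1* = 325/0.817 = 398, and then N2* = 280 - 0.529·398 = 69.5.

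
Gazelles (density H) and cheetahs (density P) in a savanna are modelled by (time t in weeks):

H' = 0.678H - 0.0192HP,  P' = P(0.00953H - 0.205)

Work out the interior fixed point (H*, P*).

H* ≈ 21.5, P* ≈ 35.3

Set dP/dt = 0 with P > 0: 0.00953H - 0.205 = 0, so H* = 0.205/0.00953 = 21.5.
Set dH/dt = 0 with H > 0: 0.678 - 0.0192P = 0, so P* = 0.678/0.0192 = 35.3.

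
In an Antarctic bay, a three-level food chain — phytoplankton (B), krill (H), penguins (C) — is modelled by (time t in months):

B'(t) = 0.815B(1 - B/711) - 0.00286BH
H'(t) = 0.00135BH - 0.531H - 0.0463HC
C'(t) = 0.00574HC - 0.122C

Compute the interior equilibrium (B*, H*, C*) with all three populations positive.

From dC/dt = 0: 0.00574H* = 0.122, so H* = 21.3.
From dB/dt = 0: 0.815(1 - B*/711) = 0.00286·21.3, giving B* = 711·(1 - 0.0746) = 658.
From dH/dt = 0: 0.00135·658 - 0.531 = 0.0463C*, so C* = 0.357/0.0463 = 7.72.

B* ≈ 658, H* ≈ 21.3, C* ≈ 7.72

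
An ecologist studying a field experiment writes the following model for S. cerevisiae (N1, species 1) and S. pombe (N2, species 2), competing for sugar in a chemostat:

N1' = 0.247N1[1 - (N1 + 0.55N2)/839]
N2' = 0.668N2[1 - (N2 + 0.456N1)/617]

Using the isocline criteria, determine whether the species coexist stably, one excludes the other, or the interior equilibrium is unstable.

Compare the nullcline intercepts: K1/α12 = 839/0.55 = 1530 > K2 = 617; K2/α21 = 617/0.456 = 1350 > K1 = 839.
Since both inequalities hold, each species can invade when rare, so the interior equilibrium is stable.

stable coexistence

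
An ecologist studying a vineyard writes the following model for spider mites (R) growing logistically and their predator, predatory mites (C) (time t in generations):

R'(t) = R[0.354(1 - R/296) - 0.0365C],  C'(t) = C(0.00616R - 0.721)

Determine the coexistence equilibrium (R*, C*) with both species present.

R* ≈ 117, C* ≈ 5.86

From dC/dt = 0 with C > 0: 0.00616R* = 0.721, so R* = 117.
Substitute into dR/dt = 0: 0.354(1 - 117/296) = 0.0365C*.
The bracket is 0.605, giving C* = 0.214/0.0365 = 5.86.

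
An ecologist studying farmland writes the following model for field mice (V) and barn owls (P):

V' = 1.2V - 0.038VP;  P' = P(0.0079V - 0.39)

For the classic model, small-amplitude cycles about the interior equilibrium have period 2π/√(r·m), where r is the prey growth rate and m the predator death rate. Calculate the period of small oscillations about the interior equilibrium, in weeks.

T ≈ 9.18 weeks

Here r = 1.2 and m = 0.39, so r·m = 0.468.
ω = √0.468 = 0.684 per week, hence T = 2π/ω ≈ 9.18 weeks.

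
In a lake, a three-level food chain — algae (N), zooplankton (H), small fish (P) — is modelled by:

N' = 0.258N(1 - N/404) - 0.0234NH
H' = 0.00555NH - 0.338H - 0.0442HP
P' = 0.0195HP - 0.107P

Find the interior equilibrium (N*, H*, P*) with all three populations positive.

N* ≈ 203, H* ≈ 5.49, P* ≈ 17.8

From dP/dt = 0: 0.0195H* = 0.107, so H* = 5.49.
From dN/dt = 0: 0.258(1 - N*/404) = 0.0234·5.49, giving N* = 404·(1 - 0.498) = 203.
From dH/dt = 0: 0.00555·203 - 0.338 = 0.0442P*, so P* = 0.788/0.0442 = 17.8.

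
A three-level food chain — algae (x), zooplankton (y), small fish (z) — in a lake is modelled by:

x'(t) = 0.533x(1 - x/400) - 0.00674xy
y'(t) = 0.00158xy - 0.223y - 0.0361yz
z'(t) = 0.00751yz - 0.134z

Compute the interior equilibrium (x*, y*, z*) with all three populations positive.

x* ≈ 310, y* ≈ 17.8, z* ≈ 7.38

From dz/dt = 0: 0.00751y* = 0.134, so y* = 17.8.
From dx/dt = 0: 0.533(1 - x*/400) = 0.00674·17.8, giving x* = 400·(1 - 0.226) = 310.
From dy/dt = 0: 0.00158·310 - 0.223 = 0.0361z*, so z* = 0.266/0.0361 = 7.38.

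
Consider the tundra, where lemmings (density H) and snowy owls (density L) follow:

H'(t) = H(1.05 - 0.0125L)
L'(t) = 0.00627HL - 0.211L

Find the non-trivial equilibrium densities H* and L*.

H* ≈ 33.7, L* ≈ 84

Set dL/dt = 0 with L > 0: 0.00627H - 0.211 = 0, so H* = 0.211/0.00627 = 33.7.
Set dH/dt = 0 with H > 0: 1.05 - 0.0125L = 0, so L* = 1.05/0.0125 = 84.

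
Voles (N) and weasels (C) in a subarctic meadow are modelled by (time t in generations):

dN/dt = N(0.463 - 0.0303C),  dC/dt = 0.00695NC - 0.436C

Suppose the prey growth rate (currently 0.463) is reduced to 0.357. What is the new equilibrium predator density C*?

C* ≈ 11.8

At the interior fixed point, setting dN/dt = 0 with N > 0 fixes C* = (prey growth rate)/(NC coefficient) — independent of the other coefficients.
With the change, C* = 0.357/0.0303 = 11.8; it falls from 15.3.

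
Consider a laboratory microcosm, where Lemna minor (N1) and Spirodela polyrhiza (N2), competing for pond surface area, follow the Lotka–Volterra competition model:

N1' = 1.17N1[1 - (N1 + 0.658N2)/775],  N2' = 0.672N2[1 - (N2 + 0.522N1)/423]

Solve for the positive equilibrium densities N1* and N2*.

N1* ≈ 757, N2* ≈ 28.1

Setting both brackets to zero gives the nullclines N1 + 0.658N2 = 775 and 0.522N1 + N2 = 423.
Substituting N2 = 423 - 0.522N1 into the first: N1(1 - 0.658·0.522) = 775 - 0.658·423.
So N1* = 497/0.657 = 757, and then N2* = 423 - 0.522·757 = 28.1.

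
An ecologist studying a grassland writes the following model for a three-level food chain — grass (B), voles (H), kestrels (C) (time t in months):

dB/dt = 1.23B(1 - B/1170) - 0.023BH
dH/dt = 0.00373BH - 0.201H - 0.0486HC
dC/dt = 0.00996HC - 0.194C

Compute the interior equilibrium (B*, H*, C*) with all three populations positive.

B* ≈ 744, H* ≈ 19.5, C* ≈ 53

From dC/dt = 0: 0.00996H* = 0.194, so H* = 19.5.
From dB/dt = 0: 1.23(1 - B*/1170) = 0.023·19.5, giving B* = 1170·(1 - 0.364) = 744.
From dH/dt = 0: 0.00373·744 - 0.201 = 0.0486C*, so C* = 2.57/0.0486 = 53.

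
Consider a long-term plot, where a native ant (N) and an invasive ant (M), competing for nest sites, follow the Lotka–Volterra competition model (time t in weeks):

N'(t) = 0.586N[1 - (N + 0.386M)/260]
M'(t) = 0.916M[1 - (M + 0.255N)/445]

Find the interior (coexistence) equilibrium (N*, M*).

N* ≈ 97.9, M* ≈ 420

Setting both brackets to zero gives the nullclines N + 0.386M = 260 and 0.255N + M = 445.
Substituting M = 445 - 0.255N into the first: N(1 - 0.386·0.255) = 260 - 0.386·445.
So N* = 88.2/0.902 = 97.9, and then M* = 445 - 0.255·97.9 = 420.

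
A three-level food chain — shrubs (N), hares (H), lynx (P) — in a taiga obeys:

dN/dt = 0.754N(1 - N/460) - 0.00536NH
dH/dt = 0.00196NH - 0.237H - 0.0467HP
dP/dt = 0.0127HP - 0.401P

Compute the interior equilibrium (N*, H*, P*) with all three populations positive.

N* ≈ 357, H* ≈ 31.6, P* ≈ 9.9

From dP/dt = 0: 0.0127H* = 0.401, so H* = 31.6.
From dN/dt = 0: 0.754(1 - N*/460) = 0.00536·31.6, giving N* = 460·(1 - 0.224) = 357.
From dH/dt = 0: 0.00196·357 - 0.237 = 0.0467P*, so P* = 0.462/0.0467 = 9.9.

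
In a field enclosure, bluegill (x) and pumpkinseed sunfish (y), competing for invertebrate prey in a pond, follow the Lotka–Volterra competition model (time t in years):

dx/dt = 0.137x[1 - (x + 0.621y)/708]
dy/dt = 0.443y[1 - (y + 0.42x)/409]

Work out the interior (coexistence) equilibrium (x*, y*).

Setting both brackets to zero gives the nullclines x + 0.621y = 708 and 0.42x + y = 409.
Substituting y = 409 - 0.42x into the first: x(1 - 0.621·0.42) = 708 - 0.621·409.
So x* = 454/0.739 = 614, and then y* = 409 - 0.42·614 = 151.

x* ≈ 614, y* ≈ 151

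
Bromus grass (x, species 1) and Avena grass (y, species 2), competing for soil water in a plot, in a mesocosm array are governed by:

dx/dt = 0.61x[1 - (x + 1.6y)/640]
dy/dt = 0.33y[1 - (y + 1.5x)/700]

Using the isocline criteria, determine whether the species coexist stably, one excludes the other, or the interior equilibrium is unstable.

Compare the nullcline intercepts: K1/α12 = 640/1.6 = 400 < K2 = 700; K2/α21 = 700/1.5 = 467 < K1 = 640.
Since both are reversed, neither can invade when rare; the interior point is a saddle.

unstable coexistence (outcome depends on initial conditions)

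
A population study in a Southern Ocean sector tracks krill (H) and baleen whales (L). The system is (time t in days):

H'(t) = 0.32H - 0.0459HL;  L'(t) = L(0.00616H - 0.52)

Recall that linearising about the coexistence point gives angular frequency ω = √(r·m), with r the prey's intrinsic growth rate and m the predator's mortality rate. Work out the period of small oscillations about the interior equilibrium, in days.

Here r = 0.32 and m = 0.52, so r·m = 0.166.
ω = √0.166 = 0.408 per day, hence T = 2π/ω ≈ 15.4 days.

T ≈ 15.4 days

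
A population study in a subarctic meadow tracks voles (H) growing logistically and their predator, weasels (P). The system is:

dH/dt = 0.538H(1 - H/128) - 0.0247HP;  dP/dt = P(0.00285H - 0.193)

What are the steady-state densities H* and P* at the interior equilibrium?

From dP/dt = 0 with P > 0: 0.00285H* = 0.193, so H* = 67.7.
Substitute into dH/dt = 0: 0.538(1 - 67.7/128) = 0.0247P*.
The bracket is 0.471, giving P* = 0.253/0.0247 = 10.3.

H* ≈ 67.7, P* ≈ 10.3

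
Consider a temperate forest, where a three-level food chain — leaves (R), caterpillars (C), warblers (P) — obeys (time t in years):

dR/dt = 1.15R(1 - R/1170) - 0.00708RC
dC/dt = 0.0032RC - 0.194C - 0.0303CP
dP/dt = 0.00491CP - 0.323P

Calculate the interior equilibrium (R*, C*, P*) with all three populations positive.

R* ≈ 696, C* ≈ 65.8, P* ≈ 67.1

From dP/dt = 0: 0.00491C* = 0.323, so C* = 65.8.
From dR/dt = 0: 1.15(1 - R*/1170) = 0.00708·65.8, giving R* = 1170·(1 - 0.405) = 696.
From dC/dt = 0: 0.0032·696 - 0.194 = 0.0303P*, so P* = 2.03/0.0303 = 67.1.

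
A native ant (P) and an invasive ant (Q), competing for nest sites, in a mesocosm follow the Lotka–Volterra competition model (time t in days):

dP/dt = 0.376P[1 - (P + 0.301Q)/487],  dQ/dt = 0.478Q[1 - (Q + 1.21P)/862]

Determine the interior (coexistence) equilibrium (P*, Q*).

Setting both brackets to zero gives the nullclines P + 0.301Q = 487 and 1.21P + Q = 862.
Substituting Q = 862 - 1.21P into the first: P(1 - 0.301·1.21) = 487 - 0.301·862.
So P* = 228/0.636 = 358, and then Q* = 862 - 1.21·358 = 429.

P* ≈ 358, Q* ≈ 429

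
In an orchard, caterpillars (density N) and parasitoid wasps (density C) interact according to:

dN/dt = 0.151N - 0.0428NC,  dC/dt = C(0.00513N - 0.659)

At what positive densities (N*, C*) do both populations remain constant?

Set dC/dt = 0 with C > 0: 0.00513N - 0.659 = 0, so N* = 0.659/0.00513 = 128.
Set dN/dt = 0 with N > 0: 0.151 - 0.0428C = 0, so C* = 0.151/0.0428 = 3.53.

N* ≈ 128, C* ≈ 3.53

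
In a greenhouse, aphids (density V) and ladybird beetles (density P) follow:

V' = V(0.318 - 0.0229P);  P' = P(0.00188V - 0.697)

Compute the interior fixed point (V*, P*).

V* ≈ 371, P* ≈ 13.9

Set dP/dt = 0 with P > 0: 0.00188V - 0.697 = 0, so V* = 0.697/0.00188 = 371.
Set dV/dt = 0 with V > 0: 0.318 - 0.0229P = 0, so P* = 0.318/0.0229 = 13.9.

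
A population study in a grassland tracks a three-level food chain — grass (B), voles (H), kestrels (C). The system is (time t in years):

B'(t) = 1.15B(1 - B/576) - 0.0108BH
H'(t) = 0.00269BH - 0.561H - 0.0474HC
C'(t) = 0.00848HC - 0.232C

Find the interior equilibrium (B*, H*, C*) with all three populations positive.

B* ≈ 428, H* ≈ 27.4, C* ≈ 12.5

From dC/dt = 0: 0.00848H* = 0.232, so H* = 27.4.
From dB/dt = 0: 1.15(1 - B*/576) = 0.0108·27.4, giving B* = 576·(1 - 0.257) = 428.
From dH/dt = 0: 0.00269·428 - 0.561 = 0.0474C*, so C* = 0.59/0.0474 = 12.5.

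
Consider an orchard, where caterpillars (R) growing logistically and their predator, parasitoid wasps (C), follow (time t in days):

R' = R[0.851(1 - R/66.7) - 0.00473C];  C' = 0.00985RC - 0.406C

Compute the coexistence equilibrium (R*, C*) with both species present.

From dC/dt = 0 with C > 0: 0.00985R* = 0.406, so R* = 41.2.
Substitute into dR/dt = 0: 0.851(1 - 41.2/66.7) = 0.00473C*.
The bracket is 0.382, giving C* = 0.325/0.00473 = 68.7.

R* ≈ 41.2, C* ≈ 68.7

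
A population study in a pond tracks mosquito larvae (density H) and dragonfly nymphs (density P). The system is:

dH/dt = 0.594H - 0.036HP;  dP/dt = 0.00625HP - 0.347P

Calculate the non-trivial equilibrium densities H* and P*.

Set dP/dt = 0 with P > 0: 0.00625H - 0.347 = 0, so H* = 0.347/0.00625 = 55.5.
Set dH/dt = 0 with H > 0: 0.594 - 0.036P = 0, so P* = 0.594/0.036 = 16.5.

H* ≈ 55.5, P* ≈ 16.5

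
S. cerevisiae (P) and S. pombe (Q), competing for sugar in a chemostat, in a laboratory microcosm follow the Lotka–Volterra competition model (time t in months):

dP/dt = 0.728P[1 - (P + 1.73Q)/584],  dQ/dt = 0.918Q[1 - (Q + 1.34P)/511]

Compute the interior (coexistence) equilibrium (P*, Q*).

Setting both brackets to zero gives the nullclines P + 1.73Q = 584 and 1.34P + Q = 511.
Substituting Q = 511 - 1.34P into the first: P(1 - 1.73·1.34) = 584 - 1.73·511.
So P* = -300/-1.32 = 228, and then Q* = 511 - 1.34·228 = 206.

P* ≈ 228, Q* ≈ 206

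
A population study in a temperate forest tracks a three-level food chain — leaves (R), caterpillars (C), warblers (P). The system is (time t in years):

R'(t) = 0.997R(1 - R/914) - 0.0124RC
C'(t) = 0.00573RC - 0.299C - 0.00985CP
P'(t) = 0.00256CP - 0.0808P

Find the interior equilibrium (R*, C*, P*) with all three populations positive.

From dP/dt = 0: 0.00256C* = 0.0808, so C* = 31.6.
From dR/dt = 0: 0.997(1 - R*/914) = 0.0124·31.6, giving R* = 914·(1 - 0.393) = 555.
From dC/dt = 0: 0.00573·555 - 0.299 = 0.00985P*, so P* = 2.88/0.00985 = 293.

R* ≈ 555, C* ≈ 31.6, P* ≈ 293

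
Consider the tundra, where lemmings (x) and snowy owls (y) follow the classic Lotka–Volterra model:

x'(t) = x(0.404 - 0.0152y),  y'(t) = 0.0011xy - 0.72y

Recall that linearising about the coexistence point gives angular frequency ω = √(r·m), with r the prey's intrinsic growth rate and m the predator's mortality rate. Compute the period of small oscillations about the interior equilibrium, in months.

T ≈ 11.6 months

Here r = 0.404 and m = 0.72, so r·m = 0.291.
ω = √0.291 = 0.539 per month, hence T = 2π/ω ≈ 11.6 months.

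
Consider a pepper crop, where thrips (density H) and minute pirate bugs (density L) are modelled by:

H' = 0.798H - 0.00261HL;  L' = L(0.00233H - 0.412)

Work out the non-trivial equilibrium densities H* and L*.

Set dL/dt = 0 with L > 0: 0.00233H - 0.412 = 0, so H* = 0.412/0.00233 = 177.
Set dH/dt = 0 with H > 0: 0.798 - 0.00261L = 0, so L* = 0.798/0.00261 = 306.

H* ≈ 177, L* ≈ 306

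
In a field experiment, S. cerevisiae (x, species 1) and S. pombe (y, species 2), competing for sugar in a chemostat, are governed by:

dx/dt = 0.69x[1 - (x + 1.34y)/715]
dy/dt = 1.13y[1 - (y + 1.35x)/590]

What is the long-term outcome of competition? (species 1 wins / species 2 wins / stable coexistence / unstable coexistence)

unstable coexistence (outcome depends on initial conditions)

Compare the nullcline intercepts: K1/α12 = 715/1.34 = 534 < K2 = 590; K2/α21 = 590/1.35 = 437 < K1 = 715.
Since both are reversed, neither can invade when rare; the interior point is a saddle.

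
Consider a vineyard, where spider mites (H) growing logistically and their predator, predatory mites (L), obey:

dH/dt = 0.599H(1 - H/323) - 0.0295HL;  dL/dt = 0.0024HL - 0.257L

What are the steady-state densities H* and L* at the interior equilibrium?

From dL/dt = 0 with L > 0: 0.0024H* = 0.257, so H* = 107.
Substitute into dH/dt = 0: 0.599(1 - 107/323) = 0.0295L*.
The bracket is 0.668, giving L* = 0.4/0.0295 = 13.6.

H* ≈ 107, L* ≈ 13.6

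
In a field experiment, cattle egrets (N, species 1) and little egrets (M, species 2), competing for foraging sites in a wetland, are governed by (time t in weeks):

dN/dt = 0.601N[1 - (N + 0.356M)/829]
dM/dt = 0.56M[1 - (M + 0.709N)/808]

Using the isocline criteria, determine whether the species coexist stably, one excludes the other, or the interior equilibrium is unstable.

stable coexistence

Compare the nullcline intercepts: K1/α12 = 829/0.356 = 2330 > K2 = 808; K2/α21 = 808/0.709 = 1140 > K1 = 829.
Since both inequalities hold, each species can invade when rare, so the interior equilibrium is stable.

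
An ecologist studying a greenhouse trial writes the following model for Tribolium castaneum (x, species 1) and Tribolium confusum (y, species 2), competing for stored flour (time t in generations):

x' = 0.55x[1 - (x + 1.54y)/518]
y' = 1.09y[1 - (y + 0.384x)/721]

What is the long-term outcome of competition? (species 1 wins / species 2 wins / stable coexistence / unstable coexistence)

species 2 excludes species 1

Compare the nullcline intercepts: K1/α12 = 518/1.54 = 336 < K2 = 721; K2/α21 = 721/0.384 = 1880 > K1 = 518.
Since the inequalities point opposite ways, species 2 can invade but species 1 cannot.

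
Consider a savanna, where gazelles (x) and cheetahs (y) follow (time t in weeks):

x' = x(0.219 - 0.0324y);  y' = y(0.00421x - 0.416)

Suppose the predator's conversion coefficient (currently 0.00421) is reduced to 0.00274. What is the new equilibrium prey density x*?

At the interior fixed point, setting dy/dt = 0 with y > 0 fixes x* = (predator death rate)/(xy coefficient) — independent of the other coefficients.
With the change, x* = 0.416/0.00274 = 152; it rises from 98.8.

x* ≈ 152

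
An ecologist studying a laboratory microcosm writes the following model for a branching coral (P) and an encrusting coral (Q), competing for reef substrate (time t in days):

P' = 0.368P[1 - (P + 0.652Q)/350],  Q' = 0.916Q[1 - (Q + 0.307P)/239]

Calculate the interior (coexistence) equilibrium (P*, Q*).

P* ≈ 243, Q* ≈ 164

Setting both brackets to zero gives the nullclines P + 0.652Q = 350 and 0.307P + Q = 239.
Substituting Q = 239 - 0.307P into the first: P(1 - 0.652·0.307) = 350 - 0.652·239.
So P* = 194/0.8 = 243, and then Q* = 239 - 0.307·243 = 164.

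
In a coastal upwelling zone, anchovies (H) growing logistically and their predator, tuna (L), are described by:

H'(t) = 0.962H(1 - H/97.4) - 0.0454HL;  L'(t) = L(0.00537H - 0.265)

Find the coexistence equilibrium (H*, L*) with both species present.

From dL/dt = 0 with L > 0: 0.00537H* = 0.265, so H* = 49.3.
Substitute into dH/dt = 0: 0.962(1 - 49.3/97.4) = 0.0454L*.
The bracket is 0.493, giving L* = 0.475/0.0454 = 10.5.

H* ≈ 49.3, L* ≈ 10.5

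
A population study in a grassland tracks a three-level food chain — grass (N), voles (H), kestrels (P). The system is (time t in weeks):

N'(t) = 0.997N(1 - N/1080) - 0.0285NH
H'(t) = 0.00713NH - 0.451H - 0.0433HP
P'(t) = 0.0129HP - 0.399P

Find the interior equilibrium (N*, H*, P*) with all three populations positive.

N* ≈ 125, H* ≈ 30.9, P* ≈ 10.2

From dP/dt = 0: 0.0129H* = 0.399, so H* = 30.9.
From dN/dt = 0: 0.997(1 - N*/1080) = 0.0285·30.9, giving N* = 1080·(1 - 0.884) = 125.
From dH/dt = 0: 0.00713·125 - 0.451 = 0.0433P*, so P* = 0.441/0.0433 = 10.2.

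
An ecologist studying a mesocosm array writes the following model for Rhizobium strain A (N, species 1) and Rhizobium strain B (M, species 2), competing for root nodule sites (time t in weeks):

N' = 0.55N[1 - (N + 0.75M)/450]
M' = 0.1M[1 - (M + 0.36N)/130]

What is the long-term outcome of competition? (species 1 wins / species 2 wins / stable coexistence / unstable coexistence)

species 1 excludes species 2

Compare the nullcline intercepts: K1/α12 = 450/0.75 = 600 > K2 = 130; K2/α21 = 130/0.36 = 361 < K1 = 450.
Since the inequalities point opposite ways, species 1 can invade but species 2 cannot.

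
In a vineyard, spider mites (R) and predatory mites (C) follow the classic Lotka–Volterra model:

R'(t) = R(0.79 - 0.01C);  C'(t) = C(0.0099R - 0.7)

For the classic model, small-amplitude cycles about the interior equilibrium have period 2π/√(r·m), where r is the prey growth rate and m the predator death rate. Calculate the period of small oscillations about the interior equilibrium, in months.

Here r = 0.79 and m = 0.7, so r·m = 0.553.
ω = √0.553 = 0.744 per month, hence T = 2π/ω ≈ 8.45 months.

T ≈ 8.45 months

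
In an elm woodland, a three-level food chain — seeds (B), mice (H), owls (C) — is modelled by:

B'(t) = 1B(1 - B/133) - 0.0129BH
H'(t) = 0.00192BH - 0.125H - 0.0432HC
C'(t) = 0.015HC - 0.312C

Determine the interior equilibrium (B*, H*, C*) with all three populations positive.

From dC/dt = 0: 0.015H* = 0.312, so H* = 20.8.
From dB/dt = 0: 1(1 - B*/133) = 0.0129·20.8, giving B* = 133·(1 - 0.268) = 97.3.
From dH/dt = 0: 0.00192·97.3 - 0.125 = 0.0432C*, so C* = 0.0618/0.0432 = 1.43.

B* ≈ 97.3, H* ≈ 20.8, C* ≈ 1.43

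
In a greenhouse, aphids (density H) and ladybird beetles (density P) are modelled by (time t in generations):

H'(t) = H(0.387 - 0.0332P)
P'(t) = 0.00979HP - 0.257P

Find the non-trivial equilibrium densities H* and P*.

Set dP/dt = 0 with P > 0: 0.00979H - 0.257 = 0, so H* = 0.257/0.00979 = 26.3.
Set dH/dt = 0 with H > 0: 0.387 - 0.0332P = 0, so P* = 0.387/0.0332 = 11.7.

H* ≈ 26.3, P* ≈ 11.7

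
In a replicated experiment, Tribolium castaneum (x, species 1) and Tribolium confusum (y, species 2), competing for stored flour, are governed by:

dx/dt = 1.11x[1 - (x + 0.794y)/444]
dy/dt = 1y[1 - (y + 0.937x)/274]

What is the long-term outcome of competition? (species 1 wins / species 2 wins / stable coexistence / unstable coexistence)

Compare the nullcline intercepts: K1/α12 = 444/0.794 = 559 > K2 = 274; K2/α21 = 274/0.937 = 292 < K1 = 444.
Since the inequalities point opposite ways, species 1 can invade but species 2 cannot.

species 1 excludes species 2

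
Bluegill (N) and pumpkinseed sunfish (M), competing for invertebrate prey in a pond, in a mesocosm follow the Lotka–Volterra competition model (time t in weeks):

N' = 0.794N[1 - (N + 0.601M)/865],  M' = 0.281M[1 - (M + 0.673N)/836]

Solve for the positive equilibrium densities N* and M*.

Setting both brackets to zero gives the nullclines N + 0.601M = 865 and 0.673N + M = 836.
Substituting M = 836 - 0.673N into the first: N(1 - 0.601·0.673) = 865 - 0.601·836.
So N* = 363/0.596 = 609, and then M* = 836 - 0.673·609 = 426.

N* ≈ 609, M* ≈ 426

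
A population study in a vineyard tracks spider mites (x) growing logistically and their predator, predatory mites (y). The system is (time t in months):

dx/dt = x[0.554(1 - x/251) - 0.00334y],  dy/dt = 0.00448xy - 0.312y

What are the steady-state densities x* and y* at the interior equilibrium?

x* ≈ 69.6, y* ≈ 120

From dy/dt = 0 with y > 0: 0.00448x* = 0.312, so x* = 69.6.
Substitute into dx/dt = 0: 0.554(1 - 69.6/251) = 0.00334y*.
The bracket is 0.723, giving y* = 0.4/0.00334 = 120.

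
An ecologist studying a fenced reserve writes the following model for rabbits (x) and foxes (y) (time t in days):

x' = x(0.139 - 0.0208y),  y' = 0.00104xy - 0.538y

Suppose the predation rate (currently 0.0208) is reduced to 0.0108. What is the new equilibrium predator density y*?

At the interior fixed point, setting dx/dt = 0 with x > 0 fixes y* = (prey growth rate)/(xy coefficient) — independent of the other coefficients.
With the change, y* = 0.139/0.0108 = 12.9; it rises from 6.68.

y* ≈ 12.9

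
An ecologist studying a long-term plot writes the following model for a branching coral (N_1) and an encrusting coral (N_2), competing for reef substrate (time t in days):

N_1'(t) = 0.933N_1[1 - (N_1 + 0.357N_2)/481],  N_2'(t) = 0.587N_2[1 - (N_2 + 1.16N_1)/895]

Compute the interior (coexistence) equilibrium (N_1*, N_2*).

Setting both brackets to zero gives the nullclines N_1 + 0.357N_2 = 481 and 1.16N_1 + N_2 = 895.
Substituting N_2 = 895 - 1.16N_1 into the first: N_1(1 - 0.357·1.16) = 481 - 0.357·895.
So N_1* = 161/0.586 = 276, and then N_2* = 895 - 1.16·276 = 575.

N_1* ≈ 276, N_2* ≈ 575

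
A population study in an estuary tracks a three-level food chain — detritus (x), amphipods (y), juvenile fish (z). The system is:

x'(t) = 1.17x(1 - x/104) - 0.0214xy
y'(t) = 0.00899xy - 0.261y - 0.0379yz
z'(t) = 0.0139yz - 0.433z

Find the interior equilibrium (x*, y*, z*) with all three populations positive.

From dz/dt = 0: 0.0139y* = 0.433, so y* = 31.2.
From dx/dt = 0: 1.17(1 - x*/104) = 0.0214·31.2, giving x* = 104·(1 - 0.57) = 44.7.
From dy/dt = 0: 0.00899·44.7 - 0.261 = 0.0379z*, so z* = 0.141/0.0379 = 3.73.

x* ≈ 44.7, y* ≈ 31.2, z* ≈ 3.73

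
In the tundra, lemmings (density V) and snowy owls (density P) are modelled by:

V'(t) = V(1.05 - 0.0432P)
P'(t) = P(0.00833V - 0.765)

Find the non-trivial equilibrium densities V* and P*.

Set dP/dt = 0 with P > 0: 0.00833V - 0.765 = 0, so V* = 0.765/0.00833 = 91.8.
Set dV/dt = 0 with V > 0: 1.05 - 0.0432P = 0, so P* = 1.05/0.0432 = 24.3.

V* ≈ 91.8, P* ≈ 24.3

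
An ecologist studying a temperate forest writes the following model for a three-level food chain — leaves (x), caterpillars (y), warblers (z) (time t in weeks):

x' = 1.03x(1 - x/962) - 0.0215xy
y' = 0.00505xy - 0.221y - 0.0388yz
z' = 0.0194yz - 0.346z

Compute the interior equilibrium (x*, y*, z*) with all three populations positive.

From dz/dt = 0: 0.0194y* = 0.346, so y* = 17.8.
From dx/dt = 0: 1.03(1 - x*/962) = 0.0215·17.8, giving x* = 962·(1 - 0.372) = 604.
From dy/dt = 0: 0.00505·604 - 0.221 = 0.0388z*, so z* = 2.83/0.0388 = 72.9.

x* ≈ 604, y* ≈ 17.8, z* ≈ 72.9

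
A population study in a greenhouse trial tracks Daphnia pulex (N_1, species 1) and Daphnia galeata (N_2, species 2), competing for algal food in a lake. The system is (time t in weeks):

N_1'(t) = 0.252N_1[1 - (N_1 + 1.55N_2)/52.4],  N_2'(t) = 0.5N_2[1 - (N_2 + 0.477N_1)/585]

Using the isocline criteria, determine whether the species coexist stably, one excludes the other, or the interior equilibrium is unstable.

Compare the nullcline intercepts: K1/α12 = 52.4/1.55 = 33.8 < K2 = 585; K2/α21 = 585/0.477 = 1230 > K1 = 52.4.
Since the inequalities point opposite ways, species 2 can invade but species 1 cannot.

species 2 excludes species 1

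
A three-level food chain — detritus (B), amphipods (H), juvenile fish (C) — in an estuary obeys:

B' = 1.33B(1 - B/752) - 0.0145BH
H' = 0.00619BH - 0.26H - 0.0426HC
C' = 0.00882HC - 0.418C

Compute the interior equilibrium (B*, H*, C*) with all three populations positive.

From dC/dt = 0: 0.00882H* = 0.418, so H* = 47.4.
From dB/dt = 0: 1.33(1 - B*/752) = 0.0145·47.4, giving B* = 752·(1 - 0.517) = 363.
From dH/dt = 0: 0.00619·363 - 0.26 = 0.0426C*, so C* = 1.99/0.0426 = 46.7.

B* ≈ 363, H* ≈ 47.4, C* ≈ 46.7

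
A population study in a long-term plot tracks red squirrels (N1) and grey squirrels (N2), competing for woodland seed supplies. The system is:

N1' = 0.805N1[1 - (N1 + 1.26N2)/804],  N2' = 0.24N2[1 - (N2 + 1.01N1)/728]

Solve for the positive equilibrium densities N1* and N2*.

N1* ≈ 416, N2* ≈ 308

Setting both brackets to zero gives the nullclines N1 + 1.26N2 = 804 and 1.01N1 + N2 = 728.
Substituting N2 = 728 - 1.01N1 into the first: N1(1 - 1.26·1.01) = 804 - 1.26·728.
So N1* = -113/-0.273 = 416, and then N2* = 728 - 1.01·416 = 308.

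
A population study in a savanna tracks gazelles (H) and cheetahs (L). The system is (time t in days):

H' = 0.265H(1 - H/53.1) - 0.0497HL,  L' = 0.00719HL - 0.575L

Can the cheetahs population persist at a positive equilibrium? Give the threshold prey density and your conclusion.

The predator equation gives dL/dt > 0 only when H > 0.575/0.00719 = 80.
Without the predator, H → K = 53.1. Since 53.1 < 80, the predator cannot invade.

Threshold H = 80; K < 80, so no, the predator goes extinct.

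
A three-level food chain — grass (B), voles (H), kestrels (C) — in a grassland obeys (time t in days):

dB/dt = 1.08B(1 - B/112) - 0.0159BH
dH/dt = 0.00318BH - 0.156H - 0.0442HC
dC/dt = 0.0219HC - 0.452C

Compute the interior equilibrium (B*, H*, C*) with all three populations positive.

From dC/dt = 0: 0.0219H* = 0.452, so H* = 20.6.
From dB/dt = 0: 1.08(1 - B*/112) = 0.0159·20.6, giving B* = 112·(1 - 0.304) = 78.
From dH/dt = 0: 0.00318·78 - 0.156 = 0.0442C*, so C* = 0.0919/0.0442 = 2.08.

B* ≈ 78, H* ≈ 20.6, C* ≈ 2.08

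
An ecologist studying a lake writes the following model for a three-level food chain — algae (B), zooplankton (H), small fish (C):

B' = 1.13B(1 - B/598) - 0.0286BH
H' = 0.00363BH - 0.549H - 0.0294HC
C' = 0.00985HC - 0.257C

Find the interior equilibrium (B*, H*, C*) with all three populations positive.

B* ≈ 203, H* ≈ 26.1, C* ≈ 6.4

From dC/dt = 0: 0.00985H* = 0.257, so H* = 26.1.
From dB/dt = 0: 1.13(1 - B*/598) = 0.0286·26.1, giving B* = 598·(1 - 0.66) = 203.
From dH/dt = 0: 0.00363·203 - 0.549 = 0.0294C*, so C* = 0.188/0.0294 = 6.4.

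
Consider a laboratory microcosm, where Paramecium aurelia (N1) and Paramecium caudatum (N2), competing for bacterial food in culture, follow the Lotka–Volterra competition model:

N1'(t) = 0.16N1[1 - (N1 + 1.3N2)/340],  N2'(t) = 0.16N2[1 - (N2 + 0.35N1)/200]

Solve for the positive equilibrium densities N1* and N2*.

N1* ≈ 147, N2* ≈ 149

Setting both brackets to zero gives the nullclines N1 + 1.3N2 = 340 and 0.35N1 + N2 = 200.
Substituting N2 = 200 - 0.35N1 into the first: N1(1 - 1.3·0.35) = 340 - 1.3·200.
So N1* = 80/0.545 = 147, and then N2* = 200 - 0.35·147 = 149.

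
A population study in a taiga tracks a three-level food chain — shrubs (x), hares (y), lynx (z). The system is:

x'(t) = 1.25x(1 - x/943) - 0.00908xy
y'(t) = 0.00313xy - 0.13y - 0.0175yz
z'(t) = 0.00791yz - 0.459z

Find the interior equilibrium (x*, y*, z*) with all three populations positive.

From dz/dt = 0: 0.00791y* = 0.459, so y* = 58.
From dx/dt = 0: 1.25(1 - x*/943) = 0.00908·58, giving x* = 943·(1 - 0.422) = 546.
From dy/dt = 0: 0.00313·546 - 0.13 = 0.0175z*, so z* = 1.58/0.0175 = 90.1.

x* ≈ 546, y* ≈ 58, z* ≈ 90.1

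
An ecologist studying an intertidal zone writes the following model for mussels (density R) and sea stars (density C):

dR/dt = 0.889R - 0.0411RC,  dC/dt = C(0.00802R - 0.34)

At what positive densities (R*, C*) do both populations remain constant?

Set dC/dt = 0 with C > 0: 0.00802R - 0.34 = 0, so R* = 0.34/0.00802 = 42.4.
Set dR/dt = 0 with R > 0: 0.889 - 0.0411C = 0, so C* = 0.889/0.0411 = 21.6.

R* ≈ 42.4, C* ≈ 21.6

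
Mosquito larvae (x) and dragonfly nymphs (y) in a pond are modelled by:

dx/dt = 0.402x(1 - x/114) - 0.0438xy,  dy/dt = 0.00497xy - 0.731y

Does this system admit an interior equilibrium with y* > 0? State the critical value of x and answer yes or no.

The predator equation gives dy/dt > 0 only when x > 0.731/0.00497 = 147.
Without the predator, x → K = 114. Since 114 < 147, the predator cannot invade.

Threshold x = 147; K < 147, so no, the predator goes extinct.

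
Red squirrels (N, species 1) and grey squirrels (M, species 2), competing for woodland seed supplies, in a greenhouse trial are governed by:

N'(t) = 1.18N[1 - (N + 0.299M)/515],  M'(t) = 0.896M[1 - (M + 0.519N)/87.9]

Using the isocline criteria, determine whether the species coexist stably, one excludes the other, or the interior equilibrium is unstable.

Compare the nullcline intercepts: K1/α12 = 515/0.299 = 1720 > K2 = 87.9; K2/α21 = 87.9/0.519 = 169 < K1 = 515.
Since the inequalities point opposite ways, species 1 can invade but species 2 cannot.

species 1 excludes species 2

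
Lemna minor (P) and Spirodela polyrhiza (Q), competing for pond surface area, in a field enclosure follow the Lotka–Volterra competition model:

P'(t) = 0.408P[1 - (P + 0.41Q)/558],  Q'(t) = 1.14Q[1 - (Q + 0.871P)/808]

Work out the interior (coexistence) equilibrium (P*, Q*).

P* ≈ 353, Q* ≈ 501

Setting both brackets to zero gives the nullclines P + 0.41Q = 558 and 0.871P + Q = 808.
Substituting Q = 808 - 0.871P into the first: P(1 - 0.41·0.871) = 558 - 0.41·808.
So P* = 227/0.643 = 353, and then Q* = 808 - 0.871·353 = 501.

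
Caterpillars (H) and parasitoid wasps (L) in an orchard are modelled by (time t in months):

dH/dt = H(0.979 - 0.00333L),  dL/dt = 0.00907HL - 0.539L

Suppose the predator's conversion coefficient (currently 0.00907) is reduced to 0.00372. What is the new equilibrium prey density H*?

H* ≈ 145

At the interior fixed point, setting dL/dt = 0 with L > 0 fixes H* = (predator death rate)/(HL coefficient) — independent of the other coefficients.
With the change, H* = 0.539/0.00372 = 145; it rises from 59.4.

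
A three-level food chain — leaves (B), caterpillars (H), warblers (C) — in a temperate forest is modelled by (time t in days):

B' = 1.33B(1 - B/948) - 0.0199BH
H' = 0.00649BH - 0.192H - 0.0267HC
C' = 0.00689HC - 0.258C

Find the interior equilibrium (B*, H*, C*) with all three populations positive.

From dC/dt = 0: 0.00689H* = 0.258, so H* = 37.4.
From dB/dt = 0: 1.33(1 - B*/948) = 0.0199·37.4, giving B* = 948·(1 - 0.56) = 417.
From dH/dt = 0: 0.00649·417 - 0.192 = 0.0267C*, so C* = 2.51/0.0267 = 94.1.

B* ≈ 417, H* ≈ 37.4, C* ≈ 94.1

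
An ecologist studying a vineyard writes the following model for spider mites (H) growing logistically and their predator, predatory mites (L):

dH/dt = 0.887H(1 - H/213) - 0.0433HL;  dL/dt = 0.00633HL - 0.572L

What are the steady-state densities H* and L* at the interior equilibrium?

H* ≈ 90.4, L* ≈ 11.8

From dL/dt = 0 with L > 0: 0.00633H* = 0.572, so H* = 90.4.
Substitute into dH/dt = 0: 0.887(1 - 90.4/213) = 0.0433L*.
The bracket is 0.576, giving L* = 0.511/0.0433 = 11.8.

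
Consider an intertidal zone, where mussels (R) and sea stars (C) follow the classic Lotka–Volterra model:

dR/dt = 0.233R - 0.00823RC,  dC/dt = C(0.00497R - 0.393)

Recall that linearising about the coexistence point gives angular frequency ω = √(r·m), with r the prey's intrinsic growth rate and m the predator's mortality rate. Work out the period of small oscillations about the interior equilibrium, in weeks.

Here r = 0.233 and m = 0.393, so r·m = 0.0916.
ω = √0.0916 = 0.303 per week, hence T = 2π/ω ≈ 20.8 weeks.

T ≈ 20.8 weeks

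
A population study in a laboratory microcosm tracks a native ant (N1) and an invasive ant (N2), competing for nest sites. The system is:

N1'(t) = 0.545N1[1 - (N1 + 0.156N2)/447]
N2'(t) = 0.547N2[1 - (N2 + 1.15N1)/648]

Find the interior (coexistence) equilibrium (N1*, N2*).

Setting both brackets to zero gives the nullclines N1 + 0.156N2 = 447 and 1.15N1 + N2 = 648.
Substituting N2 = 648 - 1.15N1 into the first: N1(1 - 0.156·1.15) = 447 - 0.156·648.
So N1* = 346/0.821 = 422, and then N2* = 648 - 1.15·422 = 163.

N1* ≈ 422, N2* ≈ 163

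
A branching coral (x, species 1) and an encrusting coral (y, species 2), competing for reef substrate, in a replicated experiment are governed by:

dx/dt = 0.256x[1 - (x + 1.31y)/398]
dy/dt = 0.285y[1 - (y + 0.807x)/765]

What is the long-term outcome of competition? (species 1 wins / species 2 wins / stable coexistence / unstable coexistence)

species 2 excludes species 1

Compare the nullcline intercepts: K1/α12 = 398/1.31 = 304 < K2 = 765; K2/α21 = 765/0.807 = 948 > K1 = 398.
Since the inequalities point opposite ways, species 2 can invade but species 1 cannot.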